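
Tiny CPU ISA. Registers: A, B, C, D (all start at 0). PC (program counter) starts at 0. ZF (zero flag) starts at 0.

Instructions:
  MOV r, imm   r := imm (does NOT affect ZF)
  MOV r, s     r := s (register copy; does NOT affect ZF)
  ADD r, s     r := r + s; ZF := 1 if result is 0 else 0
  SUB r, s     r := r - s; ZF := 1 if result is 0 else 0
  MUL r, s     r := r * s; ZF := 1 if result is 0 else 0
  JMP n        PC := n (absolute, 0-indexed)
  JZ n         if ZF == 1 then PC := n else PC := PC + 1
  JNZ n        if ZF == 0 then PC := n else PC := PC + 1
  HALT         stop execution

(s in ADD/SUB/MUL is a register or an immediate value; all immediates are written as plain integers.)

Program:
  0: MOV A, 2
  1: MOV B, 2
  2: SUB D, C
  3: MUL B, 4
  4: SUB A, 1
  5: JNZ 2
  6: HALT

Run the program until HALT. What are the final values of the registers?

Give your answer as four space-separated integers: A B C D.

Step 1: PC=0 exec 'MOV A, 2'. After: A=2 B=0 C=0 D=0 ZF=0 PC=1
Step 2: PC=1 exec 'MOV B, 2'. After: A=2 B=2 C=0 D=0 ZF=0 PC=2
Step 3: PC=2 exec 'SUB D, C'. After: A=2 B=2 C=0 D=0 ZF=1 PC=3
Step 4: PC=3 exec 'MUL B, 4'. After: A=2 B=8 C=0 D=0 ZF=0 PC=4
Step 5: PC=4 exec 'SUB A, 1'. After: A=1 B=8 C=0 D=0 ZF=0 PC=5
Step 6: PC=5 exec 'JNZ 2'. After: A=1 B=8 C=0 D=0 ZF=0 PC=2
Step 7: PC=2 exec 'SUB D, C'. After: A=1 B=8 C=0 D=0 ZF=1 PC=3
Step 8: PC=3 exec 'MUL B, 4'. After: A=1 B=32 C=0 D=0 ZF=0 PC=4
Step 9: PC=4 exec 'SUB A, 1'. After: A=0 B=32 C=0 D=0 ZF=1 PC=5
Step 10: PC=5 exec 'JNZ 2'. After: A=0 B=32 C=0 D=0 ZF=1 PC=6
Step 11: PC=6 exec 'HALT'. After: A=0 B=32 C=0 D=0 ZF=1 PC=6 HALTED

Answer: 0 32 0 0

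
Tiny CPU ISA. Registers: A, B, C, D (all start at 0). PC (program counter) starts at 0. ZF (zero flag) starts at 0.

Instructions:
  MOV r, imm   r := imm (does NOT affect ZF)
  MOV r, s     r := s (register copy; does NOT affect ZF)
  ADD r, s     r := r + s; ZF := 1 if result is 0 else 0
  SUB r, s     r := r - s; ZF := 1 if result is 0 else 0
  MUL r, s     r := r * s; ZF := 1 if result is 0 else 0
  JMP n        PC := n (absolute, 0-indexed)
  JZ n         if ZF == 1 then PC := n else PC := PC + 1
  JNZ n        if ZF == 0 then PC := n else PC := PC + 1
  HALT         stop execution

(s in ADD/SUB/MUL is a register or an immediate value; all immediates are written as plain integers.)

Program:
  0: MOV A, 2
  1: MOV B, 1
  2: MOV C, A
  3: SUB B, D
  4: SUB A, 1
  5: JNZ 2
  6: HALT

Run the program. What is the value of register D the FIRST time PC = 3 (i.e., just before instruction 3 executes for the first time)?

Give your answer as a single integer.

Step 1: PC=0 exec 'MOV A, 2'. After: A=2 B=0 C=0 D=0 ZF=0 PC=1
Step 2: PC=1 exec 'MOV B, 1'. After: A=2 B=1 C=0 D=0 ZF=0 PC=2
Step 3: PC=2 exec 'MOV C, A'. After: A=2 B=1 C=2 D=0 ZF=0 PC=3
First time PC=3: D=0

0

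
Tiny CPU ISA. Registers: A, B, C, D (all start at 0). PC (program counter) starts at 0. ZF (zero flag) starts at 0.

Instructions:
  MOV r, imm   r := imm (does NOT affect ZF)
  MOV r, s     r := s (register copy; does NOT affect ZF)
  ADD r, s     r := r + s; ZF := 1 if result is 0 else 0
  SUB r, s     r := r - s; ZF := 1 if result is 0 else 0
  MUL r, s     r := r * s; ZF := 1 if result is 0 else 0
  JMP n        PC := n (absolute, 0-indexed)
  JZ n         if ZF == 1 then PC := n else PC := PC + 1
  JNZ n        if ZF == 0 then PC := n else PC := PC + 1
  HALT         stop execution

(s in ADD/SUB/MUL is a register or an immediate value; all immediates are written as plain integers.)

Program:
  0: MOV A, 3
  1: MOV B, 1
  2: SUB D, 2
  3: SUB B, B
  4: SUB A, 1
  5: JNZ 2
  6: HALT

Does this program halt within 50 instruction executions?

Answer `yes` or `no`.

Answer: yes

Derivation:
Step 1: PC=0 exec 'MOV A, 3'. After: A=3 B=0 C=0 D=0 ZF=0 PC=1
Step 2: PC=1 exec 'MOV B, 1'. After: A=3 B=1 C=0 D=0 ZF=0 PC=2
Step 3: PC=2 exec 'SUB D, 2'. After: A=3 B=1 C=0 D=-2 ZF=0 PC=3
Step 4: PC=3 exec 'SUB B, B'. After: A=3 B=0 C=0 D=-2 ZF=1 PC=4
Step 5: PC=4 exec 'SUB A, 1'. After: A=2 B=0 C=0 D=-2 ZF=0 PC=5
Step 6: PC=5 exec 'JNZ 2'. After: A=2 B=0 C=0 D=-2 ZF=0 PC=2
Step 7: PC=2 exec 'SUB D, 2'. After: A=2 B=0 C=0 D=-4 ZF=0 PC=3
Step 8: PC=3 exec 'SUB B, B'. After: A=2 B=0 C=0 D=-4 ZF=1 PC=4
Step 9: PC=4 exec 'SUB A, 1'. After: A=1 B=0 C=0 D=-4 ZF=0 PC=5
Step 10: PC=5 exec 'JNZ 2'. After: A=1 B=0 C=0 D=-4 ZF=0 PC=2
Step 11: PC=2 exec 'SUB D, 2'. After: A=1 B=0 C=0 D=-6 ZF=0 PC=3
Step 12: PC=3 exec 'SUB B, B'. After: A=1 B=0 C=0 D=-6 ZF=1 PC=4
Step 13: PC=4 exec 'SUB A, 1'. After: A=0 B=0 C=0 D=-6 ZF=1 PC=5
Step 14: PC=5 exec 'JNZ 2'. After: A=0 B=0 C=0 D=-6 ZF=1 PC=6
Step 15: PC=6 exec 'HALT'. After: A=0 B=0 C=0 D=-6 ZF=1 PC=6 HALTED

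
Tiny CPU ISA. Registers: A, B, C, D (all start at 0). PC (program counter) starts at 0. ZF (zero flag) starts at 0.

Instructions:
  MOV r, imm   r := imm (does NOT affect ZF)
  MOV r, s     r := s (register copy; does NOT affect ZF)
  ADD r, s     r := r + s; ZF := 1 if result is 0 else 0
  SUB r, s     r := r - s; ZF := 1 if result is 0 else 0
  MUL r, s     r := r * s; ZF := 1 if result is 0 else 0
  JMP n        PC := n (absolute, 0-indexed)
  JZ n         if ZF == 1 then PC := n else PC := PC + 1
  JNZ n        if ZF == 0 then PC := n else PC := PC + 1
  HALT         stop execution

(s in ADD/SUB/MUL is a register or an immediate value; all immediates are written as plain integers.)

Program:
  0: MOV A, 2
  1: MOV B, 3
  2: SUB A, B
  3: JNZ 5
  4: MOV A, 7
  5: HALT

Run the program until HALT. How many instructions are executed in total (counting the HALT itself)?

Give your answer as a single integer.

Step 1: PC=0 exec 'MOV A, 2'. After: A=2 B=0 C=0 D=0 ZF=0 PC=1
Step 2: PC=1 exec 'MOV B, 3'. After: A=2 B=3 C=0 D=0 ZF=0 PC=2
Step 3: PC=2 exec 'SUB A, B'. After: A=-1 B=3 C=0 D=0 ZF=0 PC=3
Step 4: PC=3 exec 'JNZ 5'. After: A=-1 B=3 C=0 D=0 ZF=0 PC=5
Step 5: PC=5 exec 'HALT'. After: A=-1 B=3 C=0 D=0 ZF=0 PC=5 HALTED
Total instructions executed: 5

Answer: 5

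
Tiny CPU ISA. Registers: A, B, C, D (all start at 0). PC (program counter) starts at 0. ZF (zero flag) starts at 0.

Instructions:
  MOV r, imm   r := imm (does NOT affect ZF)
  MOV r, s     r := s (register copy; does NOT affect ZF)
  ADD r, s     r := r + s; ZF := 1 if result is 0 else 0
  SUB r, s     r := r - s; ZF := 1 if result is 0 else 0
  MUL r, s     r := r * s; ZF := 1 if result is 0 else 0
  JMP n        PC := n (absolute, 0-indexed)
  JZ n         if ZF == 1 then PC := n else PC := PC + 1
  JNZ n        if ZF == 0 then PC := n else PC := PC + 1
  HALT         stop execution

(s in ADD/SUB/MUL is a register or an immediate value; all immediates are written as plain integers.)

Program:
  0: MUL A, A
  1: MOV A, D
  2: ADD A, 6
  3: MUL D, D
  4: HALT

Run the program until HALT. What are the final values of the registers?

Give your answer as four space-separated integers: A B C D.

Step 1: PC=0 exec 'MUL A, A'. After: A=0 B=0 C=0 D=0 ZF=1 PC=1
Step 2: PC=1 exec 'MOV A, D'. After: A=0 B=0 C=0 D=0 ZF=1 PC=2
Step 3: PC=2 exec 'ADD A, 6'. After: A=6 B=0 C=0 D=0 ZF=0 PC=3
Step 4: PC=3 exec 'MUL D, D'. After: A=6 B=0 C=0 D=0 ZF=1 PC=4
Step 5: PC=4 exec 'HALT'. After: A=6 B=0 C=0 D=0 ZF=1 PC=4 HALTED

Answer: 6 0 0 0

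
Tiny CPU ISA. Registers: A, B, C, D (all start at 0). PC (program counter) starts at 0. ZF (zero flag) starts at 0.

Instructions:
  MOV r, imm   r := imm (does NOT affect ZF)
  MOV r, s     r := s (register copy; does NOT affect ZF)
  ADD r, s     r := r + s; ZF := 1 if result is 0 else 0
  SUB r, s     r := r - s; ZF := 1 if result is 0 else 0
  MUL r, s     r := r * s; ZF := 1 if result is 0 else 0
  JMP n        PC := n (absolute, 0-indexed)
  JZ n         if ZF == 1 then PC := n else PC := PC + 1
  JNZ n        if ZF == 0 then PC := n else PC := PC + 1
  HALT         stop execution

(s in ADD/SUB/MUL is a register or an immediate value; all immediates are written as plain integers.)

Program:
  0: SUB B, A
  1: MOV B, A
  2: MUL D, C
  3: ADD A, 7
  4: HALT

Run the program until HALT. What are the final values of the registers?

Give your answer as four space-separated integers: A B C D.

Step 1: PC=0 exec 'SUB B, A'. After: A=0 B=0 C=0 D=0 ZF=1 PC=1
Step 2: PC=1 exec 'MOV B, A'. After: A=0 B=0 C=0 D=0 ZF=1 PC=2
Step 3: PC=2 exec 'MUL D, C'. After: A=0 B=0 C=0 D=0 ZF=1 PC=3
Step 4: PC=3 exec 'ADD A, 7'. After: A=7 B=0 C=0 D=0 ZF=0 PC=4
Step 5: PC=4 exec 'HALT'. After: A=7 B=0 C=0 D=0 ZF=0 PC=4 HALTED

Answer: 7 0 0 0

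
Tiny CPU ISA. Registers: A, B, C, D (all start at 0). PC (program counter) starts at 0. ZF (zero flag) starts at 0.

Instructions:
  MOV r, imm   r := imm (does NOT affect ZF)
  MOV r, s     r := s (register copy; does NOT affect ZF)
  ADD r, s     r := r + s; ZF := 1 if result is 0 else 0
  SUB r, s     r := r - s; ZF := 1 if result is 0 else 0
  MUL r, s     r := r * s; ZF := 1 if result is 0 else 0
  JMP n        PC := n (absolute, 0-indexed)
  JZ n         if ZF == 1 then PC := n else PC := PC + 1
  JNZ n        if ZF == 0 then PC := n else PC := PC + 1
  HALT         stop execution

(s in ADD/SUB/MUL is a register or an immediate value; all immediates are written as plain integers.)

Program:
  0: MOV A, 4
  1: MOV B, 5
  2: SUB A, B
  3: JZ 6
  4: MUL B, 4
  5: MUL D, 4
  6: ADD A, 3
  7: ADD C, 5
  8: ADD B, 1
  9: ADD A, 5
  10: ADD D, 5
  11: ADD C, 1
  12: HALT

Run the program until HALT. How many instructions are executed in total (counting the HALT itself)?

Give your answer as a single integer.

Step 1: PC=0 exec 'MOV A, 4'. After: A=4 B=0 C=0 D=0 ZF=0 PC=1
Step 2: PC=1 exec 'MOV B, 5'. After: A=4 B=5 C=0 D=0 ZF=0 PC=2
Step 3: PC=2 exec 'SUB A, B'. After: A=-1 B=5 C=0 D=0 ZF=0 PC=3
Step 4: PC=3 exec 'JZ 6'. After: A=-1 B=5 C=0 D=0 ZF=0 PC=4
Step 5: PC=4 exec 'MUL B, 4'. After: A=-1 B=20 C=0 D=0 ZF=0 PC=5
Step 6: PC=5 exec 'MUL D, 4'. After: A=-1 B=20 C=0 D=0 ZF=1 PC=6
Step 7: PC=6 exec 'ADD A, 3'. After: A=2 B=20 C=0 D=0 ZF=0 PC=7
Step 8: PC=7 exec 'ADD C, 5'. After: A=2 B=20 C=5 D=0 ZF=0 PC=8
Step 9: PC=8 exec 'ADD B, 1'. After: A=2 B=21 C=5 D=0 ZF=0 PC=9
Step 10: PC=9 exec 'ADD A, 5'. After: A=7 B=21 C=5 D=0 ZF=0 PC=10
Step 11: PC=10 exec 'ADD D, 5'. After: A=7 B=21 C=5 D=5 ZF=0 PC=11
Step 12: PC=11 exec 'ADD C, 1'. After: A=7 B=21 C=6 D=5 ZF=0 PC=12
Step 13: PC=12 exec 'HALT'. After: A=7 B=21 C=6 D=5 ZF=0 PC=12 HALTED
Total instructions executed: 13

Answer: 13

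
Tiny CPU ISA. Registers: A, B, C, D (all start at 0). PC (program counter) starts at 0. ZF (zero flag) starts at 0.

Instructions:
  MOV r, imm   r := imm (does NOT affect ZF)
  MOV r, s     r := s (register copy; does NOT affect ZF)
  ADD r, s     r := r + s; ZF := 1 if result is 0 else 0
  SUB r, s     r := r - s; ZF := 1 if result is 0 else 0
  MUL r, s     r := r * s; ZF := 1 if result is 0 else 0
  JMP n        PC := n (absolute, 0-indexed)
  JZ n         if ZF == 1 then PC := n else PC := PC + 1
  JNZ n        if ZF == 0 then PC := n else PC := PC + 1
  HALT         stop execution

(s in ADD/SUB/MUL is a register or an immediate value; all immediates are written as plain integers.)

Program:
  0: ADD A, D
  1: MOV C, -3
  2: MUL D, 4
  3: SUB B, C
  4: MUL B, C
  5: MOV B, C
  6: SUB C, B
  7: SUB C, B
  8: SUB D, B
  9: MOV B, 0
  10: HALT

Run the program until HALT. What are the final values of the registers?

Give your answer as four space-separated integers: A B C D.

Answer: 0 0 3 3

Derivation:
Step 1: PC=0 exec 'ADD A, D'. After: A=0 B=0 C=0 D=0 ZF=1 PC=1
Step 2: PC=1 exec 'MOV C, -3'. After: A=0 B=0 C=-3 D=0 ZF=1 PC=2
Step 3: PC=2 exec 'MUL D, 4'. After: A=0 B=0 C=-3 D=0 ZF=1 PC=3
Step 4: PC=3 exec 'SUB B, C'. After: A=0 B=3 C=-3 D=0 ZF=0 PC=4
Step 5: PC=4 exec 'MUL B, C'. After: A=0 B=-9 C=-3 D=0 ZF=0 PC=5
Step 6: PC=5 exec 'MOV B, C'. After: A=0 B=-3 C=-3 D=0 ZF=0 PC=6
Step 7: PC=6 exec 'SUB C, B'. After: A=0 B=-3 C=0 D=0 ZF=1 PC=7
Step 8: PC=7 exec 'SUB C, B'. After: A=0 B=-3 C=3 D=0 ZF=0 PC=8
Step 9: PC=8 exec 'SUB D, B'. After: A=0 B=-3 C=3 D=3 ZF=0 PC=9
Step 10: PC=9 exec 'MOV B, 0'. After: A=0 B=0 C=3 D=3 ZF=0 PC=10
Step 11: PC=10 exec 'HALT'. After: A=0 B=0 C=3 D=3 ZF=0 PC=10 HALTED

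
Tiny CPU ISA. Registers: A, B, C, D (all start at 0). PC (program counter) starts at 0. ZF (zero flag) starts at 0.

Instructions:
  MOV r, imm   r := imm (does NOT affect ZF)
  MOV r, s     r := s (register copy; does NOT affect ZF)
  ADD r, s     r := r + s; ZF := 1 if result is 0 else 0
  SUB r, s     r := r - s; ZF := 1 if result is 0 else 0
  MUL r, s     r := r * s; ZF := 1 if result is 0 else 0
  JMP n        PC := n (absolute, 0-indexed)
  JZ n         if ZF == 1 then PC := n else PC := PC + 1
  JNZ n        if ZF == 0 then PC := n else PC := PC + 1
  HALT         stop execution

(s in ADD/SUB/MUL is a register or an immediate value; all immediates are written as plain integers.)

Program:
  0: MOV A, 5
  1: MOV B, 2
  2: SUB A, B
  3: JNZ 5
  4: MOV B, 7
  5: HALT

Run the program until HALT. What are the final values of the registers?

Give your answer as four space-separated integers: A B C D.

Answer: 3 2 0 0

Derivation:
Step 1: PC=0 exec 'MOV A, 5'. After: A=5 B=0 C=0 D=0 ZF=0 PC=1
Step 2: PC=1 exec 'MOV B, 2'. After: A=5 B=2 C=0 D=0 ZF=0 PC=2
Step 3: PC=2 exec 'SUB A, B'. After: A=3 B=2 C=0 D=0 ZF=0 PC=3
Step 4: PC=3 exec 'JNZ 5'. After: A=3 B=2 C=0 D=0 ZF=0 PC=5
Step 5: PC=5 exec 'HALT'. After: A=3 B=2 C=0 D=0 ZF=0 PC=5 HALTED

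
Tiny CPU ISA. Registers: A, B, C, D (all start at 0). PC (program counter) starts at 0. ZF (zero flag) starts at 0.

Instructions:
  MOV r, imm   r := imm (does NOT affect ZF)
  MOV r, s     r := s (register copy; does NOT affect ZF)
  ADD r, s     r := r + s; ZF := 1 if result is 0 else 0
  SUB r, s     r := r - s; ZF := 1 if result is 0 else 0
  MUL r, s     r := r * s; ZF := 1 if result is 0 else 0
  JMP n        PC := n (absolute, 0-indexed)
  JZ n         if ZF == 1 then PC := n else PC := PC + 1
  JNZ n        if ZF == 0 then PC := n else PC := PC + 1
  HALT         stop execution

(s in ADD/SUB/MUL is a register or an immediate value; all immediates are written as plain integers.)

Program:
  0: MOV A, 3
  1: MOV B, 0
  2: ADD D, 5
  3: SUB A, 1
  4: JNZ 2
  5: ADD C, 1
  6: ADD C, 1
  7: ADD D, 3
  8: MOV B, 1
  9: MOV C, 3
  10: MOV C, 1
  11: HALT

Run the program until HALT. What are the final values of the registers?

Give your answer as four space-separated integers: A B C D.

Step 1: PC=0 exec 'MOV A, 3'. After: A=3 B=0 C=0 D=0 ZF=0 PC=1
Step 2: PC=1 exec 'MOV B, 0'. After: A=3 B=0 C=0 D=0 ZF=0 PC=2
Step 3: PC=2 exec 'ADD D, 5'. After: A=3 B=0 C=0 D=5 ZF=0 PC=3
Step 4: PC=3 exec 'SUB A, 1'. After: A=2 B=0 C=0 D=5 ZF=0 PC=4
Step 5: PC=4 exec 'JNZ 2'. After: A=2 B=0 C=0 D=5 ZF=0 PC=2
Step 6: PC=2 exec 'ADD D, 5'. After: A=2 B=0 C=0 D=10 ZF=0 PC=3
Step 7: PC=3 exec 'SUB A, 1'. After: A=1 B=0 C=0 D=10 ZF=0 PC=4
Step 8: PC=4 exec 'JNZ 2'. After: A=1 B=0 C=0 D=10 ZF=0 PC=2
Step 9: PC=2 exec 'ADD D, 5'. After: A=1 B=0 C=0 D=15 ZF=0 PC=3
Step 10: PC=3 exec 'SUB A, 1'. After: A=0 B=0 C=0 D=15 ZF=1 PC=4
Step 11: PC=4 exec 'JNZ 2'. After: A=0 B=0 C=0 D=15 ZF=1 PC=5
Step 12: PC=5 exec 'ADD C, 1'. After: A=0 B=0 C=1 D=15 ZF=0 PC=6
Step 13: PC=6 exec 'ADD C, 1'. After: A=0 B=0 C=2 D=15 ZF=0 PC=7
Step 14: PC=7 exec 'ADD D, 3'. After: A=0 B=0 C=2 D=18 ZF=0 PC=8
Step 15: PC=8 exec 'MOV B, 1'. After: A=0 B=1 C=2 D=18 ZF=0 PC=9
Step 16: PC=9 exec 'MOV C, 3'. After: A=0 B=1 C=3 D=18 ZF=0 PC=10
Step 17: PC=10 exec 'MOV C, 1'. After: A=0 B=1 C=1 D=18 ZF=0 PC=11
Step 18: PC=11 exec 'HALT'. After: A=0 B=1 C=1 D=18 ZF=0 PC=11 HALTED

Answer: 0 1 1 18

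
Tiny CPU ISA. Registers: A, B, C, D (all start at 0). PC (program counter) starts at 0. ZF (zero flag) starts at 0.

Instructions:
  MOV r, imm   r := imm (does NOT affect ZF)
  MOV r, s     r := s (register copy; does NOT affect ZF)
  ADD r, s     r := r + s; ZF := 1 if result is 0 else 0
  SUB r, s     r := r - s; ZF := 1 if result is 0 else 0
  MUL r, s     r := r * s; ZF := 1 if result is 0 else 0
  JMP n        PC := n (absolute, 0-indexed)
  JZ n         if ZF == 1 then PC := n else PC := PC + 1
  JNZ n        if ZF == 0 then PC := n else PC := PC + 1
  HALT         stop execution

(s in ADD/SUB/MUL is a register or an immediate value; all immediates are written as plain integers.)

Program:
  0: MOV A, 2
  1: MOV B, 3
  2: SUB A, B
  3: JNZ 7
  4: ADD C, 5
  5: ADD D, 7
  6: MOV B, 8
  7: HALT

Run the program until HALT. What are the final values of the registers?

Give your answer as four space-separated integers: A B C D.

Step 1: PC=0 exec 'MOV A, 2'. After: A=2 B=0 C=0 D=0 ZF=0 PC=1
Step 2: PC=1 exec 'MOV B, 3'. After: A=2 B=3 C=0 D=0 ZF=0 PC=2
Step 3: PC=2 exec 'SUB A, B'. After: A=-1 B=3 C=0 D=0 ZF=0 PC=3
Step 4: PC=3 exec 'JNZ 7'. After: A=-1 B=3 C=0 D=0 ZF=0 PC=7
Step 5: PC=7 exec 'HALT'. After: A=-1 B=3 C=0 D=0 ZF=0 PC=7 HALTED

Answer: -1 3 0 0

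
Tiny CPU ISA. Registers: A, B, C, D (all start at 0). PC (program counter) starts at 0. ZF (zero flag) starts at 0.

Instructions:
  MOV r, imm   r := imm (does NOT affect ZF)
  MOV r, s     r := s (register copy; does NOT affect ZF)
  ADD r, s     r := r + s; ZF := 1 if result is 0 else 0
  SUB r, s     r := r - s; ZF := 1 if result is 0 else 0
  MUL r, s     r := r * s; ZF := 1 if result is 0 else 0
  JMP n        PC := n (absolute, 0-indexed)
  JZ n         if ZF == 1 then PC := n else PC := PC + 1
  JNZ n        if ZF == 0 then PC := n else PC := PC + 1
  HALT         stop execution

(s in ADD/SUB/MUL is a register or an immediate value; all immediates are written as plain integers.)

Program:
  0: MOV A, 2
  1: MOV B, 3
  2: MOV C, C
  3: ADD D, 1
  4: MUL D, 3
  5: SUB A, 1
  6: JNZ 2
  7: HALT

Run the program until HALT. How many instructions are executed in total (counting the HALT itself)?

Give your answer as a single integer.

Answer: 13

Derivation:
Step 1: PC=0 exec 'MOV A, 2'. After: A=2 B=0 C=0 D=0 ZF=0 PC=1
Step 2: PC=1 exec 'MOV B, 3'. After: A=2 B=3 C=0 D=0 ZF=0 PC=2
Step 3: PC=2 exec 'MOV C, C'. After: A=2 B=3 C=0 D=0 ZF=0 PC=3
Step 4: PC=3 exec 'ADD D, 1'. After: A=2 B=3 C=0 D=1 ZF=0 PC=4
Step 5: PC=4 exec 'MUL D, 3'. After: A=2 B=3 C=0 D=3 ZF=0 PC=5
Step 6: PC=5 exec 'SUB A, 1'. After: A=1 B=3 C=0 D=3 ZF=0 PC=6
Step 7: PC=6 exec 'JNZ 2'. After: A=1 B=3 C=0 D=3 ZF=0 PC=2
Step 8: PC=2 exec 'MOV C, C'. After: A=1 B=3 C=0 D=3 ZF=0 PC=3
Step 9: PC=3 exec 'ADD D, 1'. After: A=1 B=3 C=0 D=4 ZF=0 PC=4
Step 10: PC=4 exec 'MUL D, 3'. After: A=1 B=3 C=0 D=12 ZF=0 PC=5
Step 11: PC=5 exec 'SUB A, 1'. After: A=0 B=3 C=0 D=12 ZF=1 PC=6
Step 12: PC=6 exec 'JNZ 2'. After: A=0 B=3 C=0 D=12 ZF=1 PC=7
Step 13: PC=7 exec 'HALT'. After: A=0 B=3 C=0 D=12 ZF=1 PC=7 HALTED
Total instructions executed: 13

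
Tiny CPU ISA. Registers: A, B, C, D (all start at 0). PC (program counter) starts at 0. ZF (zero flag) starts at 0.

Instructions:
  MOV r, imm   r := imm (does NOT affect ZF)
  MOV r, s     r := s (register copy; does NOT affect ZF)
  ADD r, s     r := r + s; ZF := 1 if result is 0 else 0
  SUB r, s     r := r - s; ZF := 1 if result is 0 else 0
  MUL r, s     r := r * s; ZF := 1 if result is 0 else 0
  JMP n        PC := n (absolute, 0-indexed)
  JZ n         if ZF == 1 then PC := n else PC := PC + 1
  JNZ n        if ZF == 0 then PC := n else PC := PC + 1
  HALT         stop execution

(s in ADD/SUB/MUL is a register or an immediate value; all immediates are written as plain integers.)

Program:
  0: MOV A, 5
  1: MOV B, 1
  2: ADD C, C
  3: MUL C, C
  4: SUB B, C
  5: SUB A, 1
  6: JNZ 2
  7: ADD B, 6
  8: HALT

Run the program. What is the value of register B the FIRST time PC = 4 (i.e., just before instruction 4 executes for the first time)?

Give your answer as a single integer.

Step 1: PC=0 exec 'MOV A, 5'. After: A=5 B=0 C=0 D=0 ZF=0 PC=1
Step 2: PC=1 exec 'MOV B, 1'. After: A=5 B=1 C=0 D=0 ZF=0 PC=2
Step 3: PC=2 exec 'ADD C, C'. After: A=5 B=1 C=0 D=0 ZF=1 PC=3
Step 4: PC=3 exec 'MUL C, C'. After: A=5 B=1 C=0 D=0 ZF=1 PC=4
First time PC=4: B=1

1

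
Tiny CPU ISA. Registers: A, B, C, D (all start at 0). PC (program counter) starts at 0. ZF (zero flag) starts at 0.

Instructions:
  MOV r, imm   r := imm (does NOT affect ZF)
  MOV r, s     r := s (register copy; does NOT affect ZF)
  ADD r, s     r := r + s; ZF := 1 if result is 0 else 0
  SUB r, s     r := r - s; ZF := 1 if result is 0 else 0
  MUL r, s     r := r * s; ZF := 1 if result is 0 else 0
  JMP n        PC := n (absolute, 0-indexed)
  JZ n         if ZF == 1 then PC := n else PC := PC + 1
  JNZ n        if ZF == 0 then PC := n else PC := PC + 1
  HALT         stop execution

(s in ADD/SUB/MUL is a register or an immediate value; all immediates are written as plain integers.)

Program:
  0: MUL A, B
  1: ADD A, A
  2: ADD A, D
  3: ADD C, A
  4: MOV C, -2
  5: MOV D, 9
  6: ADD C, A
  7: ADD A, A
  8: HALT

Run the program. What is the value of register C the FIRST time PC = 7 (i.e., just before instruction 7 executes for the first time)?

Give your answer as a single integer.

Step 1: PC=0 exec 'MUL A, B'. After: A=0 B=0 C=0 D=0 ZF=1 PC=1
Step 2: PC=1 exec 'ADD A, A'. After: A=0 B=0 C=0 D=0 ZF=1 PC=2
Step 3: PC=2 exec 'ADD A, D'. After: A=0 B=0 C=0 D=0 ZF=1 PC=3
Step 4: PC=3 exec 'ADD C, A'. After: A=0 B=0 C=0 D=0 ZF=1 PC=4
Step 5: PC=4 exec 'MOV C, -2'. After: A=0 B=0 C=-2 D=0 ZF=1 PC=5
Step 6: PC=5 exec 'MOV D, 9'. After: A=0 B=0 C=-2 D=9 ZF=1 PC=6
Step 7: PC=6 exec 'ADD C, A'. After: A=0 B=0 C=-2 D=9 ZF=0 PC=7
First time PC=7: C=-2

-2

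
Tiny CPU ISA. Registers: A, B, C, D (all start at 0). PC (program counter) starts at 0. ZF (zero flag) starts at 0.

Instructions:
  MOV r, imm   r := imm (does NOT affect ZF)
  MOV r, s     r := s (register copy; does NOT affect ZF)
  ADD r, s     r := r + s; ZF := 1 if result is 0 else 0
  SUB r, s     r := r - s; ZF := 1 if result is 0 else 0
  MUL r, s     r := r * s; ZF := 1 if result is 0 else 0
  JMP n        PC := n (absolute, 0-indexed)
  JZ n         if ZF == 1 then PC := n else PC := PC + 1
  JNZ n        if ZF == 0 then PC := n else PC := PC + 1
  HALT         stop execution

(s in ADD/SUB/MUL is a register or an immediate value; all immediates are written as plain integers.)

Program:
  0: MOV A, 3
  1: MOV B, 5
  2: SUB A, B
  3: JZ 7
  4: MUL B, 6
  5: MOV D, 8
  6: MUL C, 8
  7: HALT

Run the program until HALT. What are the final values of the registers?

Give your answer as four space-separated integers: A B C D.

Step 1: PC=0 exec 'MOV A, 3'. After: A=3 B=0 C=0 D=0 ZF=0 PC=1
Step 2: PC=1 exec 'MOV B, 5'. After: A=3 B=5 C=0 D=0 ZF=0 PC=2
Step 3: PC=2 exec 'SUB A, B'. After: A=-2 B=5 C=0 D=0 ZF=0 PC=3
Step 4: PC=3 exec 'JZ 7'. After: A=-2 B=5 C=0 D=0 ZF=0 PC=4
Step 5: PC=4 exec 'MUL B, 6'. After: A=-2 B=30 C=0 D=0 ZF=0 PC=5
Step 6: PC=5 exec 'MOV D, 8'. After: A=-2 B=30 C=0 D=8 ZF=0 PC=6
Step 7: PC=6 exec 'MUL C, 8'. After: A=-2 B=30 C=0 D=8 ZF=1 PC=7
Step 8: PC=7 exec 'HALT'. After: A=-2 B=30 C=0 D=8 ZF=1 PC=7 HALTED

Answer: -2 30 0 8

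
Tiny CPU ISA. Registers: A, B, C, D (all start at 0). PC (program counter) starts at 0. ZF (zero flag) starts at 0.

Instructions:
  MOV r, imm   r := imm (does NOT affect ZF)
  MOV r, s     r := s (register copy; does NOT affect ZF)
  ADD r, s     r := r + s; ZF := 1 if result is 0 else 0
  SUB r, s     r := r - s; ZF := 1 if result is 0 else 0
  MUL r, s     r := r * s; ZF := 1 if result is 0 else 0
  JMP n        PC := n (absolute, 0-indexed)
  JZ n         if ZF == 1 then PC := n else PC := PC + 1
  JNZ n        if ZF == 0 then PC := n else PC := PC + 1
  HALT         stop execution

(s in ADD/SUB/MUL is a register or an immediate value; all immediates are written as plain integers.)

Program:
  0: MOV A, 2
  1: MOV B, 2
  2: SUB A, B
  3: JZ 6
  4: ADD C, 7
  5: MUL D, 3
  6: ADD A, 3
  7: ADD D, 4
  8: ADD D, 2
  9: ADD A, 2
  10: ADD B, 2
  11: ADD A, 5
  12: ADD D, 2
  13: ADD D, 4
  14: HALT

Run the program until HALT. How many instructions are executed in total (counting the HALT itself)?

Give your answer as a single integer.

Step 1: PC=0 exec 'MOV A, 2'. After: A=2 B=0 C=0 D=0 ZF=0 PC=1
Step 2: PC=1 exec 'MOV B, 2'. After: A=2 B=2 C=0 D=0 ZF=0 PC=2
Step 3: PC=2 exec 'SUB A, B'. After: A=0 B=2 C=0 D=0 ZF=1 PC=3
Step 4: PC=3 exec 'JZ 6'. After: A=0 B=2 C=0 D=0 ZF=1 PC=6
Step 5: PC=6 exec 'ADD A, 3'. After: A=3 B=2 C=0 D=0 ZF=0 PC=7
Step 6: PC=7 exec 'ADD D, 4'. After: A=3 B=2 C=0 D=4 ZF=0 PC=8
Step 7: PC=8 exec 'ADD D, 2'. After: A=3 B=2 C=0 D=6 ZF=0 PC=9
Step 8: PC=9 exec 'ADD A, 2'. After: A=5 B=2 C=0 D=6 ZF=0 PC=10
Step 9: PC=10 exec 'ADD B, 2'. After: A=5 B=4 C=0 D=6 ZF=0 PC=11
Step 10: PC=11 exec 'ADD A, 5'. After: A=10 B=4 C=0 D=6 ZF=0 PC=12
Step 11: PC=12 exec 'ADD D, 2'. After: A=10 B=4 C=0 D=8 ZF=0 PC=13
Step 12: PC=13 exec 'ADD D, 4'. After: A=10 B=4 C=0 D=12 ZF=0 PC=14
Step 13: PC=14 exec 'HALT'. After: A=10 B=4 C=0 D=12 ZF=0 PC=14 HALTED
Total instructions executed: 13

Answer: 13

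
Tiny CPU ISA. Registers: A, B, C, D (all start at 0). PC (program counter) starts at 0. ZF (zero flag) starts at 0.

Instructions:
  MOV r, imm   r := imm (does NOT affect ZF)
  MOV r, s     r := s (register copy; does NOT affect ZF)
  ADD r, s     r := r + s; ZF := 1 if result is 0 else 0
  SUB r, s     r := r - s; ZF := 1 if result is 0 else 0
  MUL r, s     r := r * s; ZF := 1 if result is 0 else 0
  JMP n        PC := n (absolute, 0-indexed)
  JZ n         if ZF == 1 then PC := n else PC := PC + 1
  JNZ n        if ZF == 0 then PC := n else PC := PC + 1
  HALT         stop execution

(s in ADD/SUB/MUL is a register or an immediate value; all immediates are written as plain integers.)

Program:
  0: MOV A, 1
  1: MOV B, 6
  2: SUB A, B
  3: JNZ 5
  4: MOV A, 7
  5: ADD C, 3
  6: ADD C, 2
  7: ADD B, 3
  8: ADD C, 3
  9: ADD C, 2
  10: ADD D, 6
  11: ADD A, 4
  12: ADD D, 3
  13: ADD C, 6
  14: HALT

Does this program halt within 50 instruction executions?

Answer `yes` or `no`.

Step 1: PC=0 exec 'MOV A, 1'. After: A=1 B=0 C=0 D=0 ZF=0 PC=1
Step 2: PC=1 exec 'MOV B, 6'. After: A=1 B=6 C=0 D=0 ZF=0 PC=2
Step 3: PC=2 exec 'SUB A, B'. After: A=-5 B=6 C=0 D=0 ZF=0 PC=3
Step 4: PC=3 exec 'JNZ 5'. After: A=-5 B=6 C=0 D=0 ZF=0 PC=5
Step 5: PC=5 exec 'ADD C, 3'. After: A=-5 B=6 C=3 D=0 ZF=0 PC=6
Step 6: PC=6 exec 'ADD C, 2'. After: A=-5 B=6 C=5 D=0 ZF=0 PC=7
Step 7: PC=7 exec 'ADD B, 3'. After: A=-5 B=9 C=5 D=0 ZF=0 PC=8
Step 8: PC=8 exec 'ADD C, 3'. After: A=-5 B=9 C=8 D=0 ZF=0 PC=9
Step 9: PC=9 exec 'ADD C, 2'. After: A=-5 B=9 C=10 D=0 ZF=0 PC=10
Step 10: PC=10 exec 'ADD D, 6'. After: A=-5 B=9 C=10 D=6 ZF=0 PC=11
Step 11: PC=11 exec 'ADD A, 4'. After: A=-1 B=9 C=10 D=6 ZF=0 PC=12
Step 12: PC=12 exec 'ADD D, 3'. After: A=-1 B=9 C=10 D=9 ZF=0 PC=13
Step 13: PC=13 exec 'ADD C, 6'. After: A=-1 B=9 C=16 D=9 ZF=0 PC=14
Step 14: PC=14 exec 'HALT'. After: A=-1 B=9 C=16 D=9 ZF=0 PC=14 HALTED

Answer: yes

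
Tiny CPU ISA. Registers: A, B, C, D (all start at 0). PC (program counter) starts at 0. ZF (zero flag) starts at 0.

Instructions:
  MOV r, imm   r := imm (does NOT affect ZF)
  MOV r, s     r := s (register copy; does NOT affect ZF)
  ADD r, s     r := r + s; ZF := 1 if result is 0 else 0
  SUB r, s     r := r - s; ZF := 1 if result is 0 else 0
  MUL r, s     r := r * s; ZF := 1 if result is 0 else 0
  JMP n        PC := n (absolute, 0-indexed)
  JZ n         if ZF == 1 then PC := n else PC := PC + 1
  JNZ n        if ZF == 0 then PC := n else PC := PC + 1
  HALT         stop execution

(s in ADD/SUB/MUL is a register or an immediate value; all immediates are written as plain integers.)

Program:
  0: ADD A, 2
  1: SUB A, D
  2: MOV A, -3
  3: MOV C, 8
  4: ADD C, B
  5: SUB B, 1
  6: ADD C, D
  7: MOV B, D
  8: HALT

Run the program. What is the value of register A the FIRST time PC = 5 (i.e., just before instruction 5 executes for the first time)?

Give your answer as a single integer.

Step 1: PC=0 exec 'ADD A, 2'. After: A=2 B=0 C=0 D=0 ZF=0 PC=1
Step 2: PC=1 exec 'SUB A, D'. After: A=2 B=0 C=0 D=0 ZF=0 PC=2
Step 3: PC=2 exec 'MOV A, -3'. After: A=-3 B=0 C=0 D=0 ZF=0 PC=3
Step 4: PC=3 exec 'MOV C, 8'. After: A=-3 B=0 C=8 D=0 ZF=0 PC=4
Step 5: PC=4 exec 'ADD C, B'. After: A=-3 B=0 C=8 D=0 ZF=0 PC=5
First time PC=5: A=-3

-3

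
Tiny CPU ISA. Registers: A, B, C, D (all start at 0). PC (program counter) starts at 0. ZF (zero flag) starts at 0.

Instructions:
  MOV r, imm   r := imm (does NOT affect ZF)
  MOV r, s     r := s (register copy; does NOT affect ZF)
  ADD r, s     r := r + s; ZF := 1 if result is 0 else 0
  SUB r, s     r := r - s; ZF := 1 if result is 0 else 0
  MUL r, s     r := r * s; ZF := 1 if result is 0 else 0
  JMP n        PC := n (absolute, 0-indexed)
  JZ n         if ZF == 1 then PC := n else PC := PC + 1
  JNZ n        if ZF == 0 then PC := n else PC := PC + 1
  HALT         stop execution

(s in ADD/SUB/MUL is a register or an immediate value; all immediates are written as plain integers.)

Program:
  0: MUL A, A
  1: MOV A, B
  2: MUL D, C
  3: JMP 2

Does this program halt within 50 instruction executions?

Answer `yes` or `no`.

Answer: no

Derivation:
Step 1: PC=0 exec 'MUL A, A'. After: A=0 B=0 C=0 D=0 ZF=1 PC=1
Step 2: PC=1 exec 'MOV A, B'. After: A=0 B=0 C=0 D=0 ZF=1 PC=2
Step 3: PC=2 exec 'MUL D, C'. After: A=0 B=0 C=0 D=0 ZF=1 PC=3
Step 4: PC=3 exec 'JMP 2'. After: A=0 B=0 C=0 D=0 ZF=1 PC=2
State after step 4 equals state after step 2: the program is in a cycle of length 2 and will never halt.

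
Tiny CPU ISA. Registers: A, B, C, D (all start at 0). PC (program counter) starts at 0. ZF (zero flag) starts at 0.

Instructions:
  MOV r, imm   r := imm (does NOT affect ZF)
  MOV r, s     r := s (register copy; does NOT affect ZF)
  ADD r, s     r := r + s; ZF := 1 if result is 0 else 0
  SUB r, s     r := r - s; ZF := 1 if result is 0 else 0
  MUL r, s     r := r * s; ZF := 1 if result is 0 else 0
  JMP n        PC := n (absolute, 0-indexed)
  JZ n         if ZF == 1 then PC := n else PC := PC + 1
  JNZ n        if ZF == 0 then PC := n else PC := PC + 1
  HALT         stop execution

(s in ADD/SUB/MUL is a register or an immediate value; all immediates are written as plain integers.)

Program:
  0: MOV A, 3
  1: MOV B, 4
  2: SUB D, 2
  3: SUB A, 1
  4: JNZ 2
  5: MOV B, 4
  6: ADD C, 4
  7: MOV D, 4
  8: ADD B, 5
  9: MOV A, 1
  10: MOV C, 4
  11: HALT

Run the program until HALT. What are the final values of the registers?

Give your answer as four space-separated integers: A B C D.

Answer: 1 9 4 4

Derivation:
Step 1: PC=0 exec 'MOV A, 3'. After: A=3 B=0 C=0 D=0 ZF=0 PC=1
Step 2: PC=1 exec 'MOV B, 4'. After: A=3 B=4 C=0 D=0 ZF=0 PC=2
Step 3: PC=2 exec 'SUB D, 2'. After: A=3 B=4 C=0 D=-2 ZF=0 PC=3
Step 4: PC=3 exec 'SUB A, 1'. After: A=2 B=4 C=0 D=-2 ZF=0 PC=4
Step 5: PC=4 exec 'JNZ 2'. After: A=2 B=4 C=0 D=-2 ZF=0 PC=2
Step 6: PC=2 exec 'SUB D, 2'. After: A=2 B=4 C=0 D=-4 ZF=0 PC=3
Step 7: PC=3 exec 'SUB A, 1'. After: A=1 B=4 C=0 D=-4 ZF=0 PC=4
Step 8: PC=4 exec 'JNZ 2'. After: A=1 B=4 C=0 D=-4 ZF=0 PC=2
Step 9: PC=2 exec 'SUB D, 2'. After: A=1 B=4 C=0 D=-6 ZF=0 PC=3
Step 10: PC=3 exec 'SUB A, 1'. After: A=0 B=4 C=0 D=-6 ZF=1 PC=4
Step 11: PC=4 exec 'JNZ 2'. After: A=0 B=4 C=0 D=-6 ZF=1 PC=5
Step 12: PC=5 exec 'MOV B, 4'. After: A=0 B=4 C=0 D=-6 ZF=1 PC=6
Step 13: PC=6 exec 'ADD C, 4'. After: A=0 B=4 C=4 D=-6 ZF=0 PC=7
Step 14: PC=7 exec 'MOV D, 4'. After: A=0 B=4 C=4 D=4 ZF=0 PC=8
Step 15: PC=8 exec 'ADD B, 5'. After: A=0 B=9 C=4 D=4 ZF=0 PC=9
Step 16: PC=9 exec 'MOV A, 1'. After: A=1 B=9 C=4 D=4 ZF=0 PC=10
Step 17: PC=10 exec 'MOV C, 4'. After: A=1 B=9 C=4 D=4 ZF=0 PC=11
Step 18: PC=11 exec 'HALT'. After: A=1 B=9 C=4 D=4 ZF=0 PC=11 HALTED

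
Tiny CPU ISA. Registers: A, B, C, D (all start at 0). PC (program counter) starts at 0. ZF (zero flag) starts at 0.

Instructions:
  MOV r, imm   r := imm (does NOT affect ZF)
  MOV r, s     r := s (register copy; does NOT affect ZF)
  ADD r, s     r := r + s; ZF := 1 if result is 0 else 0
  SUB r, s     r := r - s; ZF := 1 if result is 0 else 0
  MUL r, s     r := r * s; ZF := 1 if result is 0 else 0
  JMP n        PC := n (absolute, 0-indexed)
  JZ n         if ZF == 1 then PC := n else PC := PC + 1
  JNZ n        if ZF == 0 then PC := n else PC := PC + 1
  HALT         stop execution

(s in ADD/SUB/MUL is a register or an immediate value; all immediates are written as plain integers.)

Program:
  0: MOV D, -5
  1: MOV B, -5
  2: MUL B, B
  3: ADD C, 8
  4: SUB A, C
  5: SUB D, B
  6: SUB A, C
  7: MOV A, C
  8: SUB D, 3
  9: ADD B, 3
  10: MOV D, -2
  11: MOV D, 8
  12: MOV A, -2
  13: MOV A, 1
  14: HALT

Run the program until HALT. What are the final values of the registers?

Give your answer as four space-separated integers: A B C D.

Step 1: PC=0 exec 'MOV D, -5'. After: A=0 B=0 C=0 D=-5 ZF=0 PC=1
Step 2: PC=1 exec 'MOV B, -5'. After: A=0 B=-5 C=0 D=-5 ZF=0 PC=2
Step 3: PC=2 exec 'MUL B, B'. After: A=0 B=25 C=0 D=-5 ZF=0 PC=3
Step 4: PC=3 exec 'ADD C, 8'. After: A=0 B=25 C=8 D=-5 ZF=0 PC=4
Step 5: PC=4 exec 'SUB A, C'. After: A=-8 B=25 C=8 D=-5 ZF=0 PC=5
Step 6: PC=5 exec 'SUB D, B'. After: A=-8 B=25 C=8 D=-30 ZF=0 PC=6
Step 7: PC=6 exec 'SUB A, C'. After: A=-16 B=25 C=8 D=-30 ZF=0 PC=7
Step 8: PC=7 exec 'MOV A, C'. After: A=8 B=25 C=8 D=-30 ZF=0 PC=8
Step 9: PC=8 exec 'SUB D, 3'. After: A=8 B=25 C=8 D=-33 ZF=0 PC=9
Step 10: PC=9 exec 'ADD B, 3'. After: A=8 B=28 C=8 D=-33 ZF=0 PC=10
Step 11: PC=10 exec 'MOV D, -2'. After: A=8 B=28 C=8 D=-2 ZF=0 PC=11
Step 12: PC=11 exec 'MOV D, 8'. After: A=8 B=28 C=8 D=8 ZF=0 PC=12
Step 13: PC=12 exec 'MOV A, -2'. After: A=-2 B=28 C=8 D=8 ZF=0 PC=13
Step 14: PC=13 exec 'MOV A, 1'. After: A=1 B=28 C=8 D=8 ZF=0 PC=14
Step 15: PC=14 exec 'HALT'. After: A=1 B=28 C=8 D=8 ZF=0 PC=14 HALTED

Answer: 1 28 8 8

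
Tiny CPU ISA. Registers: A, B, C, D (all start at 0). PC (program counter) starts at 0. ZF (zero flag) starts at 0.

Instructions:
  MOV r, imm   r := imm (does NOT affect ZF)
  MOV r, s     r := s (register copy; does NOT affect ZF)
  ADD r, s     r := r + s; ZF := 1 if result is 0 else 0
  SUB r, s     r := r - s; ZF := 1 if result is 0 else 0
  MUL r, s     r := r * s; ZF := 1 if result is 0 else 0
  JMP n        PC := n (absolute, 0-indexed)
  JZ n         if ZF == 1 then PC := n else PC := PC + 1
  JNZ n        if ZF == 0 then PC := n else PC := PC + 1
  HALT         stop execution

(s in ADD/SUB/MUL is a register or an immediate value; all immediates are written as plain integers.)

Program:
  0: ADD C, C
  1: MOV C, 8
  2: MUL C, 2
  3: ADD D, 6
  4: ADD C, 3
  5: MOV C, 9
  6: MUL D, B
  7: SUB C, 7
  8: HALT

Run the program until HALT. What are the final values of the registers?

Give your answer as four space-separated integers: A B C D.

Answer: 0 0 2 0

Derivation:
Step 1: PC=0 exec 'ADD C, C'. After: A=0 B=0 C=0 D=0 ZF=1 PC=1
Step 2: PC=1 exec 'MOV C, 8'. After: A=0 B=0 C=8 D=0 ZF=1 PC=2
Step 3: PC=2 exec 'MUL C, 2'. After: A=0 B=0 C=16 D=0 ZF=0 PC=3
Step 4: PC=3 exec 'ADD D, 6'. After: A=0 B=0 C=16 D=6 ZF=0 PC=4
Step 5: PC=4 exec 'ADD C, 3'. After: A=0 B=0 C=19 D=6 ZF=0 PC=5
Step 6: PC=5 exec 'MOV C, 9'. After: A=0 B=0 C=9 D=6 ZF=0 PC=6
Step 7: PC=6 exec 'MUL D, B'. After: A=0 B=0 C=9 D=0 ZF=1 PC=7
Step 8: PC=7 exec 'SUB C, 7'. After: A=0 B=0 C=2 D=0 ZF=0 PC=8
Step 9: PC=8 exec 'HALT'. After: A=0 B=0 C=2 D=0 ZF=0 PC=8 HALTED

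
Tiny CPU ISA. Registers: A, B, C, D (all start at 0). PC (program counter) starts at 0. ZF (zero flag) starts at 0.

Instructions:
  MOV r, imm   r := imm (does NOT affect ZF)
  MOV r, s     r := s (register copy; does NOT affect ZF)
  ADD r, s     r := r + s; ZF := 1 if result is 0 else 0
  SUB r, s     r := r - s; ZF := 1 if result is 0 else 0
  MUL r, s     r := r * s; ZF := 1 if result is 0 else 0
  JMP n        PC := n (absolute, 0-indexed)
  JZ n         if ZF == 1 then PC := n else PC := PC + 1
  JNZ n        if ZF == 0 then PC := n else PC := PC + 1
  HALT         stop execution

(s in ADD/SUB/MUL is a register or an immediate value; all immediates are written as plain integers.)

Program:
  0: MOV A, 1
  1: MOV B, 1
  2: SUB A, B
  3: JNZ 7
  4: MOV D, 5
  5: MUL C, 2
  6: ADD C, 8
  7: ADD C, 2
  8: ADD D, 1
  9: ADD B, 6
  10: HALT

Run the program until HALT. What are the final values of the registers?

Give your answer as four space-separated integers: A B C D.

Step 1: PC=0 exec 'MOV A, 1'. After: A=1 B=0 C=0 D=0 ZF=0 PC=1
Step 2: PC=1 exec 'MOV B, 1'. After: A=1 B=1 C=0 D=0 ZF=0 PC=2
Step 3: PC=2 exec 'SUB A, B'. After: A=0 B=1 C=0 D=0 ZF=1 PC=3
Step 4: PC=3 exec 'JNZ 7'. After: A=0 B=1 C=0 D=0 ZF=1 PC=4
Step 5: PC=4 exec 'MOV D, 5'. After: A=0 B=1 C=0 D=5 ZF=1 PC=5
Step 6: PC=5 exec 'MUL C, 2'. After: A=0 B=1 C=0 D=5 ZF=1 PC=6
Step 7: PC=6 exec 'ADD C, 8'. After: A=0 B=1 C=8 D=5 ZF=0 PC=7
Step 8: PC=7 exec 'ADD C, 2'. After: A=0 B=1 C=10 D=5 ZF=0 PC=8
Step 9: PC=8 exec 'ADD D, 1'. After: A=0 B=1 C=10 D=6 ZF=0 PC=9
Step 10: PC=9 exec 'ADD B, 6'. After: A=0 B=7 C=10 D=6 ZF=0 PC=10
Step 11: PC=10 exec 'HALT'. After: A=0 B=7 C=10 D=6 ZF=0 PC=10 HALTED

Answer: 0 7 10 6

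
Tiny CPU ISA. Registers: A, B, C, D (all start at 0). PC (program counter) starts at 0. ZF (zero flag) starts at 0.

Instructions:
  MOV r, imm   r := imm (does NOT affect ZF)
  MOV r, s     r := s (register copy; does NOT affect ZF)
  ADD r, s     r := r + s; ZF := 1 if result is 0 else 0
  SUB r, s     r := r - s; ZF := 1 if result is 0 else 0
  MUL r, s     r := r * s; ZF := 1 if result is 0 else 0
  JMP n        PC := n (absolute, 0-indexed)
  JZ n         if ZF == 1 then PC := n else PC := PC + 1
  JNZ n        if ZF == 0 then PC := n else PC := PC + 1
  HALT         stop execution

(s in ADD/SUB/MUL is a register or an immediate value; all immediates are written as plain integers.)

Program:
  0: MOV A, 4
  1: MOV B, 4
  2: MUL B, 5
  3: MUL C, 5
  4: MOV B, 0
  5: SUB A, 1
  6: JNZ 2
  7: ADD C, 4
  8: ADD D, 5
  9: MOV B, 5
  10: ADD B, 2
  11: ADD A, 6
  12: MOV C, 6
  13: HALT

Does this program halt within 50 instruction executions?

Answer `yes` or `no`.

Answer: yes

Derivation:
Step 1: PC=0 exec 'MOV A, 4'. After: A=4 B=0 C=0 D=0 ZF=0 PC=1
Step 2: PC=1 exec 'MOV B, 4'. After: A=4 B=4 C=0 D=0 ZF=0 PC=2
Step 3: PC=2 exec 'MUL B, 5'. After: A=4 B=20 C=0 D=0 ZF=0 PC=3
Step 4: PC=3 exec 'MUL C, 5'. After: A=4 B=20 C=0 D=0 ZF=1 PC=4
Step 5: PC=4 exec 'MOV B, 0'. After: A=4 B=0 C=0 D=0 ZF=1 PC=5
Step 6: PC=5 exec 'SUB A, 1'. After: A=3 B=0 C=0 D=0 ZF=0 PC=6
Step 7: PC=6 exec 'JNZ 2'. After: A=3 B=0 C=0 D=0 ZF=0 PC=2
Step 8: PC=2 exec 'MUL B, 5'. After: A=3 B=0 C=0 D=0 ZF=1 PC=3
Step 9: PC=3 exec 'MUL C, 5'. After: A=3 B=0 C=0 D=0 ZF=1 PC=4
Step 10: PC=4 exec 'MOV B, 0'. After: A=3 B=0 C=0 D=0 ZF=1 PC=5
Step 11: PC=5 exec 'SUB A, 1'. After: A=2 B=0 C=0 D=0 ZF=0 PC=6
Step 12: PC=6 exec 'JNZ 2'. After: A=2 B=0 C=0 D=0 ZF=0 PC=2
Step 13: PC=2 exec 'MUL B, 5'. After: A=2 B=0 C=0 D=0 ZF=1 PC=3
Step 14: PC=3 exec 'MUL C, 5'. After: A=2 B=0 C=0 D=0 ZF=1 PC=4
Step 15: PC=4 exec 'MOV B, 0'. After: A=2 B=0 C=0 D=0 ZF=1 PC=5
Step 16: PC=5 exec 'SUB A, 1'. After: A=1 B=0 C=0 D=0 ZF=0 PC=6
Step 17: PC=6 exec 'JNZ 2'. After: A=1 B=0 C=0 D=0 ZF=0 PC=2
Step 18: PC=2 exec 'MUL B, 5'. After: A=1 B=0 C=0 D=0 ZF=1 PC=3
Step 19: PC=3 exec 'MUL C, 5'. After: A=1 B=0 C=0 D=0 ZF=1 PC=4
Step 20: PC=4 exec 'MOV B, 0'. After: A=1 B=0 C=0 D=0 ZF=1 PC=5
Step 21: PC=5 exec 'SUB A, 1'. After: A=0 B=0 C=0 D=0 ZF=1 PC=6
Step 22: PC=6 exec 'JNZ 2'. After: A=0 B=0 C=0 D=0 ZF=1 PC=7
Step 23: PC=7 exec 'ADD C, 4'. After: A=0 B=0 C=4 D=0 ZF=0 PC=8
Step 24: PC=8 exec 'ADD D, 5'. After: A=0 B=0 C=4 D=5 ZF=0 PC=9
Step 25: PC=9 exec 'MOV B, 5'. After: A=0 B=5 C=4 D=5 ZF=0 PC=10
Step 26: PC=10 exec 'ADD B, 2'. After: A=0 B=7 C=4 D=5 ZF=0 PC=11
Step 27: PC=11 exec 'ADD A, 6'. After: A=6 B=7 C=4 D=5 ZF=0 PC=12
Step 28: PC=12 exec 'MOV C, 6'. After: A=6 B=7 C=6 D=5 ZF=0 PC=13
Step 29: PC=13 exec 'HALT'. After: A=6 B=7 C=6 D=5 ZF=0 PC=13 HALTED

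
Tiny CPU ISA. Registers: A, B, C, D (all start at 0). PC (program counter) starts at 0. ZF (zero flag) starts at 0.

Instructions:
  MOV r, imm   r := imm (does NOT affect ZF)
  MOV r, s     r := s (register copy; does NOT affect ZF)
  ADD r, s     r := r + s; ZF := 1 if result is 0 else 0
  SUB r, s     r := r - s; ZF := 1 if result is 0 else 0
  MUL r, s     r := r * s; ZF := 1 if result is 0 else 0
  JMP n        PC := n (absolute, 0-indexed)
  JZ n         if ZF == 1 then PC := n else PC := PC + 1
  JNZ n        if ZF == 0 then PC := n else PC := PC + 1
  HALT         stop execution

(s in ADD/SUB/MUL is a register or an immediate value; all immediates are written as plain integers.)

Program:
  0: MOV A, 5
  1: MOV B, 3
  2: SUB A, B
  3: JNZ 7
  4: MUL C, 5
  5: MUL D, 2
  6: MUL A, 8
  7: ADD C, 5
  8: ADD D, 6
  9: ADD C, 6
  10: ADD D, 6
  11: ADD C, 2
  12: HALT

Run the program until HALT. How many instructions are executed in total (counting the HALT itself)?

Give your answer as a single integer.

Answer: 10

Derivation:
Step 1: PC=0 exec 'MOV A, 5'. After: A=5 B=0 C=0 D=0 ZF=0 PC=1
Step 2: PC=1 exec 'MOV B, 3'. After: A=5 B=3 C=0 D=0 ZF=0 PC=2
Step 3: PC=2 exec 'SUB A, B'. After: A=2 B=3 C=0 D=0 ZF=0 PC=3
Step 4: PC=3 exec 'JNZ 7'. After: A=2 B=3 C=0 D=0 ZF=0 PC=7
Step 5: PC=7 exec 'ADD C, 5'. After: A=2 B=3 C=5 D=0 ZF=0 PC=8
Step 6: PC=8 exec 'ADD D, 6'. After: A=2 B=3 C=5 D=6 ZF=0 PC=9
Step 7: PC=9 exec 'ADD C, 6'. After: A=2 B=3 C=11 D=6 ZF=0 PC=10
Step 8: PC=10 exec 'ADD D, 6'. After: A=2 B=3 C=11 D=12 ZF=0 PC=11
Step 9: PC=11 exec 'ADD C, 2'. After: A=2 B=3 C=13 D=12 ZF=0 PC=12
Step 10: PC=12 exec 'HALT'. After: A=2 B=3 C=13 D=12 ZF=0 PC=12 HALTED
Total instructions executed: 10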